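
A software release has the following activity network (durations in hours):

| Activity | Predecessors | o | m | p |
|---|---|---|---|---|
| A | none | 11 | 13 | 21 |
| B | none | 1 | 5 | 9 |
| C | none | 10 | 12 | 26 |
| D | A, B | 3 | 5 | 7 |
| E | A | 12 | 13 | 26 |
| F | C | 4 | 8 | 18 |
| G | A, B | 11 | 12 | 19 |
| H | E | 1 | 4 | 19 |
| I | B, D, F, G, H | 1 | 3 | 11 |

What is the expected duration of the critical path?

39 hours

te_A = (11 + 4·13 + 21)/6 = 84/6 = 14
te_B = (1 + 4·5 + 9)/6 = 30/6 = 5
te_C = (10 + 4·12 + 26)/6 = 84/6 = 14
te_D = (3 + 4·5 + 7)/6 = 30/6 = 5
te_E = (12 + 4·13 + 26)/6 = 90/6 = 15
te_F = (4 + 4·8 + 18)/6 = 54/6 = 9
te_G = (11 + 4·12 + 19)/6 = 78/6 = 13
te_H = (1 + 4·4 + 19)/6 = 36/6 = 6
te_I = (1 + 4·3 + 11)/6 = 24/6 = 4

Forward pass:
ES_A = 0; EF_A = 14
ES_B = 0; EF_B = 5
ES_C = 0; EF_C = 14
ES_D = max(EF_A=14, EF_B=5) = 14; EF_D = 14+5 = 19
ES_E = 14; EF_E = 14+15 = 29
ES_F = 14; EF_F = 14+9 = 23
ES_G = max(EF_A=14, EF_B=5) = 14; EF_G = 14+13 = 27
ES_H = 29; EF_H = 29+6 = 35
ES_I = max(EF_B=5, EF_D=19, EF_F=23, EF_G=27, EF_H=35) = 35; EF_I = 35+4 = 39
Expected project duration μ = 39 hours. Critical path: A → E → H → I.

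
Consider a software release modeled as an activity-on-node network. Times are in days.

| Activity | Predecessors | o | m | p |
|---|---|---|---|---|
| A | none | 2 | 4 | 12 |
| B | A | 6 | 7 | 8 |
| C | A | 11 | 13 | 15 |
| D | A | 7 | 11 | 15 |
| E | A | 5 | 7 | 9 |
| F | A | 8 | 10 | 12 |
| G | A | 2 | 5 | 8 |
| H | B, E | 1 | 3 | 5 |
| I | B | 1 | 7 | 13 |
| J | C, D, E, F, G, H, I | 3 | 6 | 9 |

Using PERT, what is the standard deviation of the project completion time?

2.81 days

te_A = (2 + 4·4 + 12)/6 = 30/6 = 5; σ²_A = ((12−2)/6)² = 2.778
te_B = (6 + 4·7 + 8)/6 = 42/6 = 7; σ²_B = ((8−6)/6)² = 0.111
te_C = (11 + 4·13 + 15)/6 = 78/6 = 13; σ²_C = ((15−11)/6)² = 0.444
te_D = (7 + 4·11 + 15)/6 = 66/6 = 11; σ²_D = ((15−7)/6)² = 1.778
te_E = (5 + 4·7 + 9)/6 = 42/6 = 7; σ²_E = ((9−5)/6)² = 0.444
te_F = (8 + 4·10 + 12)/6 = 60/6 = 10; σ²_F = ((12−8)/6)² = 0.444
te_G = (2 + 4·5 + 8)/6 = 30/6 = 5; σ²_G = ((8−2)/6)² = 1.000
te_H = (1 + 4·3 + 5)/6 = 18/6 = 3; σ²_H = ((5−1)/6)² = 0.444
te_I = (1 + 4·7 + 13)/6 = 42/6 = 7; σ²_I = ((13−1)/6)² = 4.000
te_J = (3 + 4·6 + 9)/6 = 36/6 = 6; σ²_J = ((9−3)/6)² = 1.000

Forward pass:
ES_A = 0; EF_A = 5
ES_B = 5; EF_B = 5+7 = 12
ES_C = 5; EF_C = 5+13 = 18
ES_D = 5; EF_D = 5+11 = 16
ES_E = 5; EF_E = 5+7 = 12
ES_F = 5; EF_F = 5+10 = 15
ES_G = 5; EF_G = 5+5 = 10
ES_H = max(EF_B=12, EF_E=12) = 12; EF_H = 12+3 = 15
ES_I = 12; EF_I = 12+7 = 19
ES_J = max(EF_C=18, EF_D=16, EF_E=12, EF_F=15, EF_G=10, EF_H=15, EF_I=19) = 19; EF_J = 19+6 = 25
Expected project duration μ = 25 days. Critical path: A → B → I → J.

Variance along critical path = 2.778 + 0.111 + 4.000 + 1.000 = 7.889
σ = √7.889 = 2.809 days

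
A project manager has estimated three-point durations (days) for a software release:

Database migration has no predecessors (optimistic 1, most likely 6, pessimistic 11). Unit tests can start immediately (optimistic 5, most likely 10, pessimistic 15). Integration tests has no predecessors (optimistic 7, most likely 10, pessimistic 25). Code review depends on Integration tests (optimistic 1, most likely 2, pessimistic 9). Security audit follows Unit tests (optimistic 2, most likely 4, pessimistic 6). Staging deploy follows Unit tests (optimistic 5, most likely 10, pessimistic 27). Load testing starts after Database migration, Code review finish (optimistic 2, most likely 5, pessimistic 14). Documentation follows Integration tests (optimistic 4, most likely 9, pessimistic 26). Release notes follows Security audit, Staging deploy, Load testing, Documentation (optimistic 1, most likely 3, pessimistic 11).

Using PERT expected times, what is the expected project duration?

27 days

te_Database migration = (1 + 4·6 + 11)/6 = 36/6 = 6
te_Unit tests = (5 + 4·10 + 15)/6 = 60/6 = 10
te_Integration tests = (7 + 4·10 + 25)/6 = 72/6 = 12
te_Code review = (1 + 4·2 + 9)/6 = 18/6 = 3
te_Security audit = (2 + 4·4 + 6)/6 = 24/6 = 4
te_Staging deploy = (5 + 4·10 + 27)/6 = 72/6 = 12
te_Load testing = (2 + 4·5 + 14)/6 = 36/6 = 6
te_Documentation = (4 + 4·9 + 26)/6 = 66/6 = 11
te_Release notes = (1 + 4·3 + 11)/6 = 24/6 = 4

Forward pass:
ES_Database migration = 0; EF_Database migration = 6
ES_Unit tests = 0; EF_Unit tests = 10
ES_Integration tests = 0; EF_Integration tests = 12
ES_Code review = 12; EF_Code review = 12+3 = 15
ES_Security audit = 10; EF_Security audit = 10+4 = 14
ES_Staging deploy = 10; EF_Staging deploy = 10+12 = 22
ES_Load testing = max(EF_Database migration=6, EF_Code review=15) = 15; EF_Load testing = 15+6 = 21
ES_Documentation = 12; EF_Documentation = 12+11 = 23
ES_Release notes = max(EF_Security audit=14, EF_Staging deploy=22, EF_Load testing=21, EF_Documentation=23) = 23; EF_Release notes = 23+4 = 27
Expected project duration μ = 27 days. Critical path: Integration tests → Documentation → Release notes.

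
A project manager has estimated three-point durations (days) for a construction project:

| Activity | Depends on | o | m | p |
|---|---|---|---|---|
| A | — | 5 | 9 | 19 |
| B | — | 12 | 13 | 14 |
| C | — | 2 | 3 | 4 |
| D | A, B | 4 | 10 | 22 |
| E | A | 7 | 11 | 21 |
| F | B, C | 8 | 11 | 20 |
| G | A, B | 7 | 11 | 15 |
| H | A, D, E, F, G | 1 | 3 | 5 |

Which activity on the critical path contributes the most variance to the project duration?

F

te_A = (5 + 4·9 + 19)/6 = 60/6 = 10; σ²_A = ((19−5)/6)² = 5.444
te_B = (12 + 4·13 + 14)/6 = 78/6 = 13; σ²_B = ((14−12)/6)² = 0.111
te_C = (2 + 4·3 + 4)/6 = 18/6 = 3; σ²_C = ((4−2)/6)² = 0.111
te_D = (4 + 4·10 + 22)/6 = 66/6 = 11; σ²_D = ((22−4)/6)² = 9.000
te_E = (7 + 4·11 + 21)/6 = 72/6 = 12; σ²_E = ((21−7)/6)² = 5.444
te_F = (8 + 4·11 + 20)/6 = 72/6 = 12; σ²_F = ((20−8)/6)² = 4.000
te_G = (7 + 4·11 + 15)/6 = 66/6 = 11; σ²_G = ((15−7)/6)² = 1.778
te_H = (1 + 4·3 + 5)/6 = 18/6 = 3; σ²_H = ((5−1)/6)² = 0.444

Forward pass:
ES_A = 0; EF_A = 10
ES_B = 0; EF_B = 13
ES_C = 0; EF_C = 3
ES_D = max(EF_A=10, EF_B=13) = 13; EF_D = 13+11 = 24
ES_E = 10; EF_E = 10+12 = 22
ES_F = max(EF_B=13, EF_C=3) = 13; EF_F = 13+12 = 25
ES_G = max(EF_A=10, EF_B=13) = 13; EF_G = 13+11 = 24
ES_H = max(EF_A=10, EF_D=24, EF_E=22, EF_F=25, EF_G=24) = 25; EF_H = 25+3 = 28
Expected project duration μ = 28 days. Critical path: B → F → H.

Variances on critical path: σ²_B=0.111, σ²_F=4.000, σ²_H=0.444.
Largest is σ²_F = 4.000.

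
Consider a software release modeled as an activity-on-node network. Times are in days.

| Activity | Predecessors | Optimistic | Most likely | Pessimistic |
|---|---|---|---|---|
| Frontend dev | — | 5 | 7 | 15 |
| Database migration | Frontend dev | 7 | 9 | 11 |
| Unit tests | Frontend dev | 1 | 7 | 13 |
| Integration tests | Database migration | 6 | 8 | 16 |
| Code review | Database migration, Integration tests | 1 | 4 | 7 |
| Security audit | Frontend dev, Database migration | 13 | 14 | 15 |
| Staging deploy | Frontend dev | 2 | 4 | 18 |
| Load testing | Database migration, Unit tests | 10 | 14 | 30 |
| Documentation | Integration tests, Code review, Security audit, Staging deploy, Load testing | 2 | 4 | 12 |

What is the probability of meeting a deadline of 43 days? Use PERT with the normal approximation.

0.887

te_Frontend dev = (5 + 4·7 + 15)/6 = 48/6 = 8; σ²_Frontend dev = ((15−5)/6)² = 2.778
te_Database migration = (7 + 4·9 + 11)/6 = 54/6 = 9; σ²_Database migration = ((11−7)/6)² = 0.444
te_Unit tests = (1 + 4·7 + 13)/6 = 42/6 = 7; σ²_Unit tests = ((13−1)/6)² = 4.000
te_Integration tests = (6 + 4·8 + 16)/6 = 54/6 = 9; σ²_Integration tests = ((16−6)/6)² = 2.778
te_Code review = (1 + 4·4 + 7)/6 = 24/6 = 4; σ²_Code review = ((7−1)/6)² = 1.000
te_Security audit = (13 + 4·14 + 15)/6 = 84/6 = 14; σ²_Security audit = ((15−13)/6)² = 0.111
te_Staging deploy = (2 + 4·4 + 18)/6 = 36/6 = 6; σ²_Staging deploy = ((18−2)/6)² = 7.111
te_Load testing = (10 + 4·14 + 30)/6 = 96/6 = 16; σ²_Load testing = ((30−10)/6)² = 11.111
te_Documentation = (2 + 4·4 + 12)/6 = 30/6 = 5; σ²_Documentation = ((12−2)/6)² = 2.778

Forward pass:
ES_Frontend dev = 0; EF_Frontend dev = 8
ES_Database migration = 8; EF_Database migration = 8+9 = 17
ES_Unit tests = 8; EF_Unit tests = 8+7 = 15
ES_Integration tests = 17; EF_Integration tests = 17+9 = 26
ES_Code review = max(EF_Database migration=17, EF_Integration tests=26) = 26; EF_Code review = 26+4 = 30
ES_Security audit = max(EF_Frontend dev=8, EF_Database migration=17) = 17; EF_Security audit = 17+14 = 31
ES_Staging deploy = 8; EF_Staging deploy = 8+6 = 14
ES_Load testing = max(EF_Database migration=17, EF_Unit tests=15) = 17; EF_Load testing = 17+16 = 33
ES_Documentation = max(EF_Integration tests=26, EF_Code review=30, EF_Security audit=31, EF_Staging deploy=14, EF_Load testing=33) = 33; EF_Documentation = 33+5 = 38
Expected project duration μ = 38 days. Critical path: Frontend dev → Database migration → Load testing → Documentation.

Variance along critical path = 2.778 + 0.444 + 11.111 + 2.778 = 17.111; σ = √17.111 = 4.137 days.
Z = (43 − 38) / 4.137 = 1.209
P(T ≤ 43) = Φ(1.209) ≈ 0.887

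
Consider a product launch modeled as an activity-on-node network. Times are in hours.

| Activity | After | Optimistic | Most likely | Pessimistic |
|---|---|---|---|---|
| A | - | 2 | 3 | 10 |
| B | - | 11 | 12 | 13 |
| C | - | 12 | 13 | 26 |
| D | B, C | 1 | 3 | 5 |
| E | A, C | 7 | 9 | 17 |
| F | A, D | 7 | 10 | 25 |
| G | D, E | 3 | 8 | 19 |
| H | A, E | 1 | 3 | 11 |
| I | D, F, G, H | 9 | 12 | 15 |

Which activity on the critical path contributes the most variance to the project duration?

G

te_A = (2 + 4·3 + 10)/6 = 24/6 = 4; σ²_A = ((10−2)/6)² = 1.778
te_B = (11 + 4·12 + 13)/6 = 72/6 = 12; σ²_B = ((13−11)/6)² = 0.111
te_C = (12 + 4·13 + 26)/6 = 90/6 = 15; σ²_C = ((26−12)/6)² = 5.444
te_D = (1 + 4·3 + 5)/6 = 18/6 = 3; σ²_D = ((5−1)/6)² = 0.444
te_E = (7 + 4·9 + 17)/6 = 60/6 = 10; σ²_E = ((17−7)/6)² = 2.778
te_F = (7 + 4·10 + 25)/6 = 72/6 = 12; σ²_F = ((25−7)/6)² = 9.000
te_G = (3 + 4·8 + 19)/6 = 54/6 = 9; σ²_G = ((19−3)/6)² = 7.111
te_H = (1 + 4·3 + 11)/6 = 24/6 = 4; σ²_H = ((11−1)/6)² = 2.778
te_I = (9 + 4·12 + 15)/6 = 72/6 = 12; σ²_I = ((15−9)/6)² = 1.000

Forward pass:
ES_A = 0; EF_A = 4
ES_B = 0; EF_B = 12
ES_C = 0; EF_C = 15
ES_D = max(EF_B=12, EF_C=15) = 15; EF_D = 15+3 = 18
ES_E = max(EF_A=4, EF_C=15) = 15; EF_E = 15+10 = 25
ES_F = max(EF_A=4, EF_D=18) = 18; EF_F = 18+12 = 30
ES_G = max(EF_D=18, EF_E=25) = 25; EF_G = 25+9 = 34
ES_H = max(EF_A=4, EF_E=25) = 25; EF_H = 25+4 = 29
ES_I = max(EF_D=18, EF_F=30, EF_G=34, EF_H=29) = 34; EF_I = 34+12 = 46
Expected project duration μ = 46 hours. Critical path: C → E → G → I.

Variances on critical path: σ²_C=5.444, σ²_E=2.778, σ²_G=7.111, σ²_I=1.000.
Largest is σ²_G = 7.111.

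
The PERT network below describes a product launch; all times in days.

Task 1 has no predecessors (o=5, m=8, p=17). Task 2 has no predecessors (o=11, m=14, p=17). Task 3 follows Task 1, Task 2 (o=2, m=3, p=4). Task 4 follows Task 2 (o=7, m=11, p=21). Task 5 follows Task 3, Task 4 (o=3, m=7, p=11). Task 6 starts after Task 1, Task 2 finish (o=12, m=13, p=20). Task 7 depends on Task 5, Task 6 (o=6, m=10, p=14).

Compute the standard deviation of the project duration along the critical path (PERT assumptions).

3.16 days

te_Task 1 = (5 + 4·8 + 17)/6 = 54/6 = 9; σ²_Task 1 = ((17−5)/6)² = 4.000
te_Task 2 = (11 + 4·14 + 17)/6 = 84/6 = 14; σ²_Task 2 = ((17−11)/6)² = 1.000
te_Task 3 = (2 + 4·3 + 4)/6 = 18/6 = 3; σ²_Task 3 = ((4−2)/6)² = 0.111
te_Task 4 = (7 + 4·11 + 21)/6 = 72/6 = 12; σ²_Task 4 = ((21−7)/6)² = 5.444
te_Task 5 = (3 + 4·7 + 11)/6 = 42/6 = 7; σ²_Task 5 = ((11−3)/6)² = 1.778
te_Task 6 = (12 + 4·13 + 20)/6 = 84/6 = 14; σ²_Task 6 = ((20−12)/6)² = 1.778
te_Task 7 = (6 + 4·10 + 14)/6 = 60/6 = 10; σ²_Task 7 = ((14−6)/6)² = 1.778

Forward pass:
ES_Task 1 = 0; EF_Task 1 = 9
ES_Task 2 = 0; EF_Task 2 = 14
ES_Task 3 = max(EF_Task 1=9, EF_Task 2=14) = 14; EF_Task 3 = 14+3 = 17
ES_Task 4 = 14; EF_Task 4 = 14+12 = 26
ES_Task 5 = max(EF_Task 3=17, EF_Task 4=26) = 26; EF_Task 5 = 26+7 = 33
ES_Task 6 = max(EF_Task 1=9, EF_Task 2=14) = 14; EF_Task 6 = 14+14 = 28
ES_Task 7 = max(EF_Task 5=33, EF_Task 6=28) = 33; EF_Task 7 = 33+10 = 43
Expected project duration μ = 43 days. Critical path: Task 2 → Task 4 → Task 5 → Task 7.

Variance along critical path = 1.000 + 5.444 + 1.778 + 1.778 = 10.000
σ = √10.000 = 3.162 days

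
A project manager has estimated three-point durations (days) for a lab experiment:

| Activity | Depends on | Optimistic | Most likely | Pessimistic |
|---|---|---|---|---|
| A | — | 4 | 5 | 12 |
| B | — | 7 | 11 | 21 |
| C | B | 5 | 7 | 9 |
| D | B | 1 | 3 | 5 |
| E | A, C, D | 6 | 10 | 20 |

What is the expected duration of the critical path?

30 days

te_A = (4 + 4·5 + 12)/6 = 36/6 = 6
te_B = (7 + 4·11 + 21)/6 = 72/6 = 12
te_C = (5 + 4·7 + 9)/6 = 42/6 = 7
te_D = (1 + 4·3 + 5)/6 = 18/6 = 3
te_E = (6 + 4·10 + 20)/6 = 66/6 = 11

Forward pass:
ES_A = 0; EF_A = 6
ES_B = 0; EF_B = 12
ES_C = 12; EF_C = 12+7 = 19
ES_D = 12; EF_D = 12+3 = 15
ES_E = max(EF_A=6, EF_C=19, EF_D=15) = 19; EF_E = 19+11 = 30
Expected project duration μ = 30 days. Critical path: B → C → E.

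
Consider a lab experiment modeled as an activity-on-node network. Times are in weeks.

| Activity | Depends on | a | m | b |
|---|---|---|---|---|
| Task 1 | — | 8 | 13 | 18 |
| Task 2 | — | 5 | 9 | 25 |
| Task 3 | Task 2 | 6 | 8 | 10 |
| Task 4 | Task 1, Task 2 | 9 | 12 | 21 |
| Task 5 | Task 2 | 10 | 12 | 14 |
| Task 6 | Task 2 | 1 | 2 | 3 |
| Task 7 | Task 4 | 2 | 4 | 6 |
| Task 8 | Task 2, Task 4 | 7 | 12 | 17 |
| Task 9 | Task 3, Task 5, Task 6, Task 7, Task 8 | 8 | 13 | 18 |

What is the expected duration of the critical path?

te_Task 1 = (8 + 4·13 + 18)/6 = 78/6 = 13
te_Task 2 = (5 + 4·9 + 25)/6 = 66/6 = 11
te_Task 3 = (6 + 4·8 + 10)/6 = 48/6 = 8
te_Task 4 = (9 + 4·12 + 21)/6 = 78/6 = 13
te_Task 5 = (10 + 4·12 + 14)/6 = 72/6 = 12
te_Task 6 = (1 + 4·2 + 3)/6 = 12/6 = 2
te_Task 7 = (2 + 4·4 + 6)/6 = 24/6 = 4
te_Task 8 = (7 + 4·12 + 17)/6 = 72/6 = 12
te_Task 9 = (8 + 4·13 + 18)/6 = 78/6 = 13

Forward pass:
ES_Task 1 = 0; EF_Task 1 = 13
ES_Task 2 = 0; EF_Task 2 = 11
ES_Task 3 = 11; EF_Task 3 = 11+8 = 19
ES_Task 4 = max(EF_Task 1=13, EF_Task 2=11) = 13; EF_Task 4 = 13+13 = 26
ES_Task 5 = 11; EF_Task 5 = 11+12 = 23
ES_Task 6 = 11; EF_Task 6 = 11+2 = 13
ES_Task 7 = 26; EF_Task 7 = 26+4 = 30
ES_Task 8 = max(EF_Task 2=11, EF_Task 4=26) = 26; EF_Task 8 = 26+12 = 38
ES_Task 9 = max(EF_Task 3=19, EF_Task 5=23, EF_Task 6=13, EF_Task 7=30, EF_Task 8=38) = 38; EF_Task 9 = 38+13 = 51
Expected project duration μ = 51 weeks. Critical path: Task 1 → Task 4 → Task 8 → Task 9.

51 weeks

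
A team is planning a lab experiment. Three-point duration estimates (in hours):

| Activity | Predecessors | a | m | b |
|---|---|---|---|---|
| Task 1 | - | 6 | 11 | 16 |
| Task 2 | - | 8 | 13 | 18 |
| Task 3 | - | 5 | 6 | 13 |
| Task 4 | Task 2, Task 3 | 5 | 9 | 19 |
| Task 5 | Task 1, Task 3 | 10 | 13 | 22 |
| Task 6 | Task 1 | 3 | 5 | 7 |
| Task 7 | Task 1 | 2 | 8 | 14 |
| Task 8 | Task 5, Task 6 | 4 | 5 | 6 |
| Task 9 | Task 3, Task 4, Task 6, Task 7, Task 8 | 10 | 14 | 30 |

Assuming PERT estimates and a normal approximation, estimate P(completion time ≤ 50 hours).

0.827

te_Task 1 = (6 + 4·11 + 16)/6 = 66/6 = 11; σ²_Task 1 = ((16−6)/6)² = 2.778
te_Task 2 = (8 + 4·13 + 18)/6 = 78/6 = 13; σ²_Task 2 = ((18−8)/6)² = 2.778
te_Task 3 = (5 + 4·6 + 13)/6 = 42/6 = 7; σ²_Task 3 = ((13−5)/6)² = 1.778
te_Task 4 = (5 + 4·9 + 19)/6 = 60/6 = 10; σ²_Task 4 = ((19−5)/6)² = 5.444
te_Task 5 = (10 + 4·13 + 22)/6 = 84/6 = 14; σ²_Task 5 = ((22−10)/6)² = 4.000
te_Task 6 = (3 + 4·5 + 7)/6 = 30/6 = 5; σ²_Task 6 = ((7−3)/6)² = 0.444
te_Task 7 = (2 + 4·8 + 14)/6 = 48/6 = 8; σ²_Task 7 = ((14−2)/6)² = 4.000
te_Task 8 = (4 + 4·5 + 6)/6 = 30/6 = 5; σ²_Task 8 = ((6−4)/6)² = 0.111
te_Task 9 = (10 + 4·14 + 30)/6 = 96/6 = 16; σ²_Task 9 = ((30−10)/6)² = 11.111

Forward pass:
ES_Task 1 = 0; EF_Task 1 = 11
ES_Task 2 = 0; EF_Task 2 = 13
ES_Task 3 = 0; EF_Task 3 = 7
ES_Task 4 = max(EF_Task 2=13, EF_Task 3=7) = 13; EF_Task 4 = 13+10 = 23
ES_Task 5 = max(EF_Task 1=11, EF_Task 3=7) = 11; EF_Task 5 = 11+14 = 25
ES_Task 6 = 11; EF_Task 6 = 11+5 = 16
ES_Task 7 = 11; EF_Task 7 = 11+8 = 19
ES_Task 8 = max(EF_Task 5=25, EF_Task 6=16) = 25; EF_Task 8 = 25+5 = 30
ES_Task 9 = max(EF_Task 3=7, EF_Task 4=23, EF_Task 6=16, EF_Task 7=19, EF_Task 8=30) = 30; EF_Task 9 = 30+16 = 46
Expected project duration μ = 46 hours. Critical path: Task 1 → Task 5 → Task 8 → Task 9.

Variance along critical path = 2.778 + 4.000 + 0.111 + 11.111 = 18.000; σ = √18.000 = 4.243 hours.
Z = (50 − 46) / 4.243 = 0.943
P(T ≤ 50) = Φ(0.943) ≈ 0.827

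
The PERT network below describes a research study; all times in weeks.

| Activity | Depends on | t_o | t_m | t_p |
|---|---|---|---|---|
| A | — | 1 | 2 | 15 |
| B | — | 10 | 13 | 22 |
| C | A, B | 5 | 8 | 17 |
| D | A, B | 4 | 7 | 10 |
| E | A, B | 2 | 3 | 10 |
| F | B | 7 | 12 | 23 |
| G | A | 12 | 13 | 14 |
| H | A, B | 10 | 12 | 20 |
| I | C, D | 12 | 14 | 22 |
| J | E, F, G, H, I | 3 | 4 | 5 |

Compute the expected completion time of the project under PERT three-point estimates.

42 weeks

te_A = (1 + 4·2 + 15)/6 = 24/6 = 4
te_B = (10 + 4·13 + 22)/6 = 84/6 = 14
te_C = (5 + 4·8 + 17)/6 = 54/6 = 9
te_D = (4 + 4·7 + 10)/6 = 42/6 = 7
te_E = (2 + 4·3 + 10)/6 = 24/6 = 4
te_F = (7 + 4·12 + 23)/6 = 78/6 = 13
te_G = (12 + 4·13 + 14)/6 = 78/6 = 13
te_H = (10 + 4·12 + 20)/6 = 78/6 = 13
te_I = (12 + 4·14 + 22)/6 = 90/6 = 15
te_J = (3 + 4·4 + 5)/6 = 24/6 = 4

Forward pass:
ES_A = 0; EF_A = 4
ES_B = 0; EF_B = 14
ES_C = max(EF_A=4, EF_B=14) = 14; EF_C = 14+9 = 23
ES_D = max(EF_A=4, EF_B=14) = 14; EF_D = 14+7 = 21
ES_E = max(EF_A=4, EF_B=14) = 14; EF_E = 14+4 = 18
ES_F = 14; EF_F = 14+13 = 27
ES_G = 4; EF_G = 4+13 = 17
ES_H = max(EF_A=4, EF_B=14) = 14; EF_H = 14+13 = 27
ES_I = max(EF_C=23, EF_D=21) = 23; EF_I = 23+15 = 38
ES_J = max(EF_E=18, EF_F=27, EF_G=17, EF_H=27, EF_I=38) = 38; EF_J = 38+4 = 42
Expected project duration μ = 42 weeks. Critical path: B → C → I → J.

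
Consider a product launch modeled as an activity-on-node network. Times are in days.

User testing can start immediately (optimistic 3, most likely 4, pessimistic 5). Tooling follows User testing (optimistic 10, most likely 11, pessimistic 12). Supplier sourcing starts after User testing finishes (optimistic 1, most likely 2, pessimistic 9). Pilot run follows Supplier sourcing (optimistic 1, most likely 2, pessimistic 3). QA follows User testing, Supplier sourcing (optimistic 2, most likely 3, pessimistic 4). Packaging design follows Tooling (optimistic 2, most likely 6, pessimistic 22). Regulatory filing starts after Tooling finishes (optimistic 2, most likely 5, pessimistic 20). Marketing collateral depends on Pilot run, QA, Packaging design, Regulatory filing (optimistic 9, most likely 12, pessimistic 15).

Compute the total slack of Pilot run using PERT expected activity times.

14 days

te_User testing = (3 + 4·4 + 5)/6 = 24/6 = 4
te_Tooling = (10 + 4·11 + 12)/6 = 66/6 = 11
te_Supplier sourcing = (1 + 4·2 + 9)/6 = 18/6 = 3
te_Pilot run = (1 + 4·2 + 3)/6 = 12/6 = 2
te_QA = (2 + 4·3 + 4)/6 = 18/6 = 3
te_Packaging design = (2 + 4·6 + 22)/6 = 48/6 = 8
te_Regulatory filing = (2 + 4·5 + 20)/6 = 42/6 = 7
te_Marketing collateral = (9 + 4·12 + 15)/6 = 72/6 = 12

Forward pass:
ES_User testing = 0; EF_User testing = 4
ES_Tooling = 4; EF_Tooling = 4+11 = 15
ES_Supplier sourcing = 4; EF_Supplier sourcing = 4+3 = 7
ES_Pilot run = 7; EF_Pilot run = 7+2 = 9
ES_QA = max(EF_User testing=4, EF_Supplier sourcing=7) = 7; EF_QA = 7+3 = 10
ES_Packaging design = 15; EF_Packaging design = 15+8 = 23
ES_Regulatory filing = 15; EF_Regulatory filing = 15+7 = 22
ES_Marketing collateral = max(EF_Pilot run=9, EF_QA=10, EF_Packaging design=23, EF_Regulatory filing=22) = 23; EF_Marketing collateral = 23+12 = 35
Expected project duration μ = 35 days. Critical path: User testing → Tooling → Packaging design → Marketing collateral.

Backward pass:
LF_Marketing collateral = 35; LS_Marketing collateral = 35−12 = 23
LF_Regulatory filing = LS_Marketing collateral = 23; LS_Regulatory filing = 23−7 = 16
LF_Packaging design = LS_Marketing collateral = 23; LS_Packaging design = 23−8 = 15
LF_QA = LS_Marketing collateral = 23; LS_QA = 23−3 = 20
LF_Pilot run = LS_Marketing collateral = 23; LS_Pilot run = 23−2 = 21
LF_Supplier sourcing = min(LS_Pilot run=21, LS_QA=20) = 20; LS_Supplier sourcing = 20−3 = 17
LF_Tooling = min(LS_Packaging design=15, LS_Regulatory filing=16) = 15; LS_Tooling = 15−11 = 4
LF_User testing = min(LS_Tooling=4, LS_Supplier sourcing=17, LS_QA=20) = 4; LS_User testing = 4−4 = 0
Slack_Pilot run = LS_Pilot run − ES_Pilot run = 21 − 7 = 14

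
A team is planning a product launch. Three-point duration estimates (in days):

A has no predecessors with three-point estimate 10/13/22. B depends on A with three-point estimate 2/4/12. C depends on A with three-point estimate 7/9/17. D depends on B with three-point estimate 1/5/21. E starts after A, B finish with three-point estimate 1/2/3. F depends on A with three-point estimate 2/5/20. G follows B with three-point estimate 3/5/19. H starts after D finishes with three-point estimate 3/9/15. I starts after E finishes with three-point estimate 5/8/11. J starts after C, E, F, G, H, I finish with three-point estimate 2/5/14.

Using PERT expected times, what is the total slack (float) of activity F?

14 days

te_A = (10 + 4·13 + 22)/6 = 84/6 = 14
te_B = (2 + 4·4 + 12)/6 = 30/6 = 5
te_C = (7 + 4·9 + 17)/6 = 60/6 = 10
te_D = (1 + 4·5 + 21)/6 = 42/6 = 7
te_E = (1 + 4·2 + 3)/6 = 12/6 = 2
te_F = (2 + 4·5 + 20)/6 = 42/6 = 7
te_G = (3 + 4·5 + 19)/6 = 42/6 = 7
te_H = (3 + 4·9 + 15)/6 = 54/6 = 9
te_I = (5 + 4·8 + 11)/6 = 48/6 = 8
te_J = (2 + 4·5 + 14)/6 = 36/6 = 6

Forward pass:
ES_A = 0; EF_A = 14
ES_B = 14; EF_B = 14+5 = 19
ES_C = 14; EF_C = 14+10 = 24
ES_D = 19; EF_D = 19+7 = 26
ES_E = max(EF_A=14, EF_B=19) = 19; EF_E = 19+2 = 21
ES_F = 14; EF_F = 14+7 = 21
ES_G = 19; EF_G = 19+7 = 26
ES_H = 26; EF_H = 26+9 = 35
ES_I = 21; EF_I = 21+8 = 29
ES_J = max(EF_C=24, EF_E=21, EF_F=21, EF_G=26, EF_H=35, EF_I=29) = 35; EF_J = 35+6 = 41
Expected project duration μ = 41 days. Critical path: A → B → D → H → J.

Backward pass:
LF_J = 41; LS_J = 41−6 = 35
LF_I = LS_J = 35; LS_I = 35−8 = 27
LF_H = LS_J = 35; LS_H = 35−9 = 26
LF_G = LS_J = 35; LS_G = 35−7 = 28
LF_F = LS_J = 35; LS_F = 35−7 = 28
LF_E = min(LS_I=27, LS_J=35) = 27; LS_E = 27−2 = 25
LF_D = LS_H = 26; LS_D = 26−7 = 19
LF_C = LS_J = 35; LS_C = 35−10 = 25
LF_B = min(LS_D=19, LS_E=25, LS_G=28) = 19; LS_B = 19−5 = 14
LF_A = min(LS_B=14, LS_C=25, LS_E=25, LS_F=28) = 14; LS_A = 14−14 = 0
Slack_F = LS_F − ES_F = 28 − 14 = 14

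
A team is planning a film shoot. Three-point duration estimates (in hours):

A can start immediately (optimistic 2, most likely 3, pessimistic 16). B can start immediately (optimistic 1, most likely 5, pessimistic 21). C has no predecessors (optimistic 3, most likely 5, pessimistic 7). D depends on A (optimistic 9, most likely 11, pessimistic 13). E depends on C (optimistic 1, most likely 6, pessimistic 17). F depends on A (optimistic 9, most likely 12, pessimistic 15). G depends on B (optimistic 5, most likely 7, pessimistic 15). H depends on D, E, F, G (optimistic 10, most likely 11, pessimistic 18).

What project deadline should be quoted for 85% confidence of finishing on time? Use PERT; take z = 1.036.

32.0 hours

te_A = (2 + 4·3 + 16)/6 = 30/6 = 5; σ²_A = ((16−2)/6)² = 5.444
te_B = (1 + 4·5 + 21)/6 = 42/6 = 7; σ²_B = ((21−1)/6)² = 11.111
te_C = (3 + 4·5 + 7)/6 = 30/6 = 5; σ²_C = ((7−3)/6)² = 0.444
te_D = (9 + 4·11 + 13)/6 = 66/6 = 11; σ²_D = ((13−9)/6)² = 0.444
te_E = (1 + 4·6 + 17)/6 = 42/6 = 7; σ²_E = ((17−1)/6)² = 7.111
te_F = (9 + 4·12 + 15)/6 = 72/6 = 12; σ²_F = ((15−9)/6)² = 1.000
te_G = (5 + 4·7 + 15)/6 = 48/6 = 8; σ²_G = ((15−5)/6)² = 2.778
te_H = (10 + 4·11 + 18)/6 = 72/6 = 12; σ²_H = ((18−10)/6)² = 1.778

Forward pass:
ES_A = 0; EF_A = 5
ES_B = 0; EF_B = 7
ES_C = 0; EF_C = 5
ES_D = 5; EF_D = 5+11 = 16
ES_E = 5; EF_E = 5+7 = 12
ES_F = 5; EF_F = 5+12 = 17
ES_G = 7; EF_G = 7+8 = 15
ES_H = max(EF_D=16, EF_E=12, EF_F=17, EF_G=15) = 17; EF_H = 17+12 = 29
Expected project duration μ = 29 hours. Critical path: A → F → H.

Variance along critical path = 5.444 + 1.000 + 1.778 = 8.222; σ = 2.867 hours.
D = μ + z·σ = 29 + 1.036·2.867 = 32.0 hours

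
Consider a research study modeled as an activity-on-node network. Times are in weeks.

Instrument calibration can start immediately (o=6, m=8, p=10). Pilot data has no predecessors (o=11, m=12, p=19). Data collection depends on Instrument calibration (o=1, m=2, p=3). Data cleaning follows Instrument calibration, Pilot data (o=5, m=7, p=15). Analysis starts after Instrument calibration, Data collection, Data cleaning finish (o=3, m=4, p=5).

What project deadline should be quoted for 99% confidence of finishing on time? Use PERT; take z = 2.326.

30.0 weeks

te_Instrument calibration = (6 + 4·8 + 10)/6 = 48/6 = 8; σ²_Instrument calibration = ((10−6)/6)² = 0.444
te_Pilot data = (11 + 4·12 + 19)/6 = 78/6 = 13; σ²_Pilot data = ((19−11)/6)² = 1.778
te_Data collection = (1 + 4·2 + 3)/6 = 12/6 = 2; σ²_Data collection = ((3−1)/6)² = 0.111
te_Data cleaning = (5 + 4·7 + 15)/6 = 48/6 = 8; σ²_Data cleaning = ((15−5)/6)² = 2.778
te_Analysis = (3 + 4·4 + 5)/6 = 24/6 = 4; σ²_Analysis = ((5−3)/6)² = 0.111

Forward pass:
ES_Instrument calibration = 0; EF_Instrument calibration = 8
ES_Pilot data = 0; EF_Pilot data = 13
ES_Data collection = 8; EF_Data collection = 8+2 = 10
ES_Data cleaning = max(EF_Instrument calibration=8, EF_Pilot data=13) = 13; EF_Data cleaning = 13+8 = 21
ES_Analysis = max(EF_Instrument calibration=8, EF_Data collection=10, EF_Data cleaning=21) = 21; EF_Analysis = 21+4 = 25
Expected project duration μ = 25 weeks. Critical path: Pilot data → Data cleaning → Analysis.

Variance along critical path = 1.778 + 2.778 + 0.111 = 4.667; σ = 2.160 weeks.
D = μ + z·σ = 25 + 2.326·2.160 = 30.0 weeks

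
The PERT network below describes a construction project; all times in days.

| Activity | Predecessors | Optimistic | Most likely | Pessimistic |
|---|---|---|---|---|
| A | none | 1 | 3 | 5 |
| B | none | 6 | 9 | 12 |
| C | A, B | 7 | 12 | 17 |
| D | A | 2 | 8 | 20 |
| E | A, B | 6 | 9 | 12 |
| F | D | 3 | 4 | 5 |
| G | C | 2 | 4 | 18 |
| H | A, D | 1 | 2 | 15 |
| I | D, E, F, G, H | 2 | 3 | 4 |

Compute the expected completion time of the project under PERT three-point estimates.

30 days

te_A = (1 + 4·3 + 5)/6 = 18/6 = 3
te_B = (6 + 4·9 + 12)/6 = 54/6 = 9
te_C = (7 + 4·12 + 17)/6 = 72/6 = 12
te_D = (2 + 4·8 + 20)/6 = 54/6 = 9
te_E = (6 + 4·9 + 12)/6 = 54/6 = 9
te_F = (3 + 4·4 + 5)/6 = 24/6 = 4
te_G = (2 + 4·4 + 18)/6 = 36/6 = 6
te_H = (1 + 4·2 + 15)/6 = 24/6 = 4
te_I = (2 + 4·3 + 4)/6 = 18/6 = 3

Forward pass:
ES_A = 0; EF_A = 3
ES_B = 0; EF_B = 9
ES_C = max(EF_A=3, EF_B=9) = 9; EF_C = 9+12 = 21
ES_D = 3; EF_D = 3+9 = 12
ES_E = max(EF_A=3, EF_B=9) = 9; EF_E = 9+9 = 18
ES_F = 12; EF_F = 12+4 = 16
ES_G = 21; EF_G = 21+6 = 27
ES_H = max(EF_A=3, EF_D=12) = 12; EF_H = 12+4 = 16
ES_I = max(EF_D=12, EF_E=18, EF_F=16, EF_G=27, EF_H=16) = 27; EF_I = 27+3 = 30
Expected project duration μ = 30 days. Critical path: B → C → G → I.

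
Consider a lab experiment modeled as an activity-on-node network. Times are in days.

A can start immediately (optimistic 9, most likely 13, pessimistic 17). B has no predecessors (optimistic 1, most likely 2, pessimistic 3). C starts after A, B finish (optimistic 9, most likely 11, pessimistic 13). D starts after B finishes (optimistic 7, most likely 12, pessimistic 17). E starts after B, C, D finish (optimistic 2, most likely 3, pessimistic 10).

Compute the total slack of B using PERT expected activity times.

te_A = (9 + 4·13 + 17)/6 = 78/6 = 13
te_B = (1 + 4·2 + 3)/6 = 12/6 = 2
te_C = (9 + 4·11 + 13)/6 = 66/6 = 11
te_D = (7 + 4·12 + 17)/6 = 72/6 = 12
te_E = (2 + 4·3 + 10)/6 = 24/6 = 4

Forward pass:
ES_A = 0; EF_A = 13
ES_B = 0; EF_B = 2
ES_C = max(EF_A=13, EF_B=2) = 13; EF_C = 13+11 = 24
ES_D = 2; EF_D = 2+12 = 14
ES_E = max(EF_B=2, EF_C=24, EF_D=14) = 24; EF_E = 24+4 = 28
Expected project duration μ = 28 days. Critical path: A → C → E.

Backward pass:
LF_E = 28; LS_E = 28−4 = 24
LF_D = LS_E = 24; LS_D = 24−12 = 12
LF_C = LS_E = 24; LS_C = 24−11 = 13
LF_B = min(LS_C=13, LS_D=12, LS_E=24) = 12; LS_B = 12−2 = 10
LF_A = LS_C = 13; LS_A = 13−13 = 0
Slack_B = LS_B − ES_B = 10 − 0 = 10

10 days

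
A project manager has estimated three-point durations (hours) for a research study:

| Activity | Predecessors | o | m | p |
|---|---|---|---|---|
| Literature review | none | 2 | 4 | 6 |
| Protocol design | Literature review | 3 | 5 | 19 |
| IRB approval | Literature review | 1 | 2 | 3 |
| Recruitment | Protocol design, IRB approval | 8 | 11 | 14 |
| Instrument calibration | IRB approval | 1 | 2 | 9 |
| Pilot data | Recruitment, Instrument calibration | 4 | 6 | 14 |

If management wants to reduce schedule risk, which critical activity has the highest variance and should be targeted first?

te_Literature review = (2 + 4·4 + 6)/6 = 24/6 = 4; σ²_Literature review = ((6−2)/6)² = 0.444
te_Protocol design = (3 + 4·5 + 19)/6 = 42/6 = 7; σ²_Protocol design = ((19−3)/6)² = 7.111
te_IRB approval = (1 + 4·2 + 3)/6 = 12/6 = 2; σ²_IRB approval = ((3−1)/6)² = 0.111
te_Recruitment = (8 + 4·11 + 14)/6 = 66/6 = 11; σ²_Recruitment = ((14−8)/6)² = 1.000
te_Instrument calibration = (1 + 4·2 + 9)/6 = 18/6 = 3; σ²_Instrument calibration = ((9−1)/6)² = 1.778
te_Pilot data = (4 + 4·6 + 14)/6 = 42/6 = 7; σ²_Pilot data = ((14−4)/6)² = 2.778

Forward pass:
ES_Literature review = 0; EF_Literature review = 4
ES_Protocol design = 4; EF_Protocol design = 4+7 = 11
ES_IRB approval = 4; EF_IRB approval = 4+2 = 6
ES_Recruitment = max(EF_Protocol design=11, EF_IRB approval=6) = 11; EF_Recruitment = 11+11 = 22
ES_Instrument calibration = 6; EF_Instrument calibration = 6+3 = 9
ES_Pilot data = max(EF_Recruitment=22, EF_Instrument calibration=9) = 22; EF_Pilot data = 22+7 = 29
Expected project duration μ = 29 hours. Critical path: Literature review → Protocol design → Recruitment → Pilot data.

Variances on critical path: σ²_Literature review=0.444, σ²_Protocol design=7.111, σ²_Recruitment=1.000, σ²_Pilot data=2.778.
Largest is σ²_Protocol design = 7.111.

Protocol design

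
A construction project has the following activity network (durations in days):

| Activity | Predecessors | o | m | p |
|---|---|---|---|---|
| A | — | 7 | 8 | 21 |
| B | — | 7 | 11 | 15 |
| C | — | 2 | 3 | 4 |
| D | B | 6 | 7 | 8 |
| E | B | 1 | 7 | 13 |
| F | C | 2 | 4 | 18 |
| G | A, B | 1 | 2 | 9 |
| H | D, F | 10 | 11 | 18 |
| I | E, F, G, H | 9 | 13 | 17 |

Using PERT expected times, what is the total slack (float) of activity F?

te_A = (7 + 4·8 + 21)/6 = 60/6 = 10
te_B = (7 + 4·11 + 15)/6 = 66/6 = 11
te_C = (2 + 4·3 + 4)/6 = 18/6 = 3
te_D = (6 + 4·7 + 8)/6 = 42/6 = 7
te_E = (1 + 4·7 + 13)/6 = 42/6 = 7
te_F = (2 + 4·4 + 18)/6 = 36/6 = 6
te_G = (1 + 4·2 + 9)/6 = 18/6 = 3
te_H = (10 + 4·11 + 18)/6 = 72/6 = 12
te_I = (9 + 4·13 + 17)/6 = 78/6 = 13

Forward pass:
ES_A = 0; EF_A = 10
ES_B = 0; EF_B = 11
ES_C = 0; EF_C = 3
ES_D = 11; EF_D = 11+7 = 18
ES_E = 11; EF_E = 11+7 = 18
ES_F = 3; EF_F = 3+6 = 9
ES_G = max(EF_A=10, EF_B=11) = 11; EF_G = 11+3 = 14
ES_H = max(EF_D=18, EF_F=9) = 18; EF_H = 18+12 = 30
ES_I = max(EF_E=18, EF_F=9, EF_G=14, EF_H=30) = 30; EF_I = 30+13 = 43
Expected project duration μ = 43 days. Critical path: B → D → H → I.

Backward pass:
LF_I = 43; LS_I = 43−13 = 30
LF_H = LS_I = 30; LS_H = 30−12 = 18
LF_G = LS_I = 30; LS_G = 30−3 = 27
LF_F = min(LS_H=18, LS_I=30) = 18; LS_F = 18−6 = 12
LF_E = LS_I = 30; LS_E = 30−7 = 23
LF_D = LS_H = 18; LS_D = 18−7 = 11
LF_C = LS_F = 12; LS_C = 12−3 = 9
LF_B = min(LS_D=11, LS_E=23, LS_G=27) = 11; LS_B = 11−11 = 0
LF_A = LS_G = 27; LS_A = 27−10 = 17
Slack_F = LS_F − ES_F = 12 − 3 = 9

9 days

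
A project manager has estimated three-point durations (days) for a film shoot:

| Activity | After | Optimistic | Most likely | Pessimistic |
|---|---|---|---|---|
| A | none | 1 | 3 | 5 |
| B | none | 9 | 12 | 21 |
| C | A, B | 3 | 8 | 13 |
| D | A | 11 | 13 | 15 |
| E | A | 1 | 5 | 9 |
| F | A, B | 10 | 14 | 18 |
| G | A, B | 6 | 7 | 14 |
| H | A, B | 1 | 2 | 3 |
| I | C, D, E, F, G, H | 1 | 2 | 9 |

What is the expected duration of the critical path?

30 days

te_A = (1 + 4·3 + 5)/6 = 18/6 = 3
te_B = (9 + 4·12 + 21)/6 = 78/6 = 13
te_C = (3 + 4·8 + 13)/6 = 48/6 = 8
te_D = (11 + 4·13 + 15)/6 = 78/6 = 13
te_E = (1 + 4·5 + 9)/6 = 30/6 = 5
te_F = (10 + 4·14 + 18)/6 = 84/6 = 14
te_G = (6 + 4·7 + 14)/6 = 48/6 = 8
te_H = (1 + 4·2 + 3)/6 = 12/6 = 2
te_I = (1 + 4·2 + 9)/6 = 18/6 = 3

Forward pass:
ES_A = 0; EF_A = 3
ES_B = 0; EF_B = 13
ES_C = max(EF_A=3, EF_B=13) = 13; EF_C = 13+8 = 21
ES_D = 3; EF_D = 3+13 = 16
ES_E = 3; EF_E = 3+5 = 8
ES_F = max(EF_A=3, EF_B=13) = 13; EF_F = 13+14 = 27
ES_G = max(EF_A=3, EF_B=13) = 13; EF_G = 13+8 = 21
ES_H = max(EF_A=3, EF_B=13) = 13; EF_H = 13+2 = 15
ES_I = max(EF_C=21, EF_D=16, EF_E=8, EF_F=27, EF_G=21, EF_H=15) = 27; EF_I = 27+3 = 30
Expected project duration μ = 30 days. Critical path: B → F → I.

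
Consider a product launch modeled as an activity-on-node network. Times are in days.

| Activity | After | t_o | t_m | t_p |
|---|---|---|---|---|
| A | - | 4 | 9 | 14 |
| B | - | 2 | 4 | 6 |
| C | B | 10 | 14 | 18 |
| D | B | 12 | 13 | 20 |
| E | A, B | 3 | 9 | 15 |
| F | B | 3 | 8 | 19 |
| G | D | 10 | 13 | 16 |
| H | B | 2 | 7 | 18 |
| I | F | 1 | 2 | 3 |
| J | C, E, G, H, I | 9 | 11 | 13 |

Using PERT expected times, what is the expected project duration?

42 days

te_A = (4 + 4·9 + 14)/6 = 54/6 = 9
te_B = (2 + 4·4 + 6)/6 = 24/6 = 4
te_C = (10 + 4·14 + 18)/6 = 84/6 = 14
te_D = (12 + 4·13 + 20)/6 = 84/6 = 14
te_E = (3 + 4·9 + 15)/6 = 54/6 = 9
te_F = (3 + 4·8 + 19)/6 = 54/6 = 9
te_G = (10 + 4·13 + 16)/6 = 78/6 = 13
te_H = (2 + 4·7 + 18)/6 = 48/6 = 8
te_I = (1 + 4·2 + 3)/6 = 12/6 = 2
te_J = (9 + 4·11 + 13)/6 = 66/6 = 11

Forward pass:
ES_A = 0; EF_A = 9
ES_B = 0; EF_B = 4
ES_C = 4; EF_C = 4+14 = 18
ES_D = 4; EF_D = 4+14 = 18
ES_E = max(EF_A=9, EF_B=4) = 9; EF_E = 9+9 = 18
ES_F = 4; EF_F = 4+9 = 13
ES_G = 18; EF_G = 18+13 = 31
ES_H = 4; EF_H = 4+8 = 12
ES_I = 13; EF_I = 13+2 = 15
ES_J = max(EF_C=18, EF_E=18, EF_G=31, EF_H=12, EF_I=15) = 31; EF_J = 31+11 = 42
Expected project duration μ = 42 days. Critical path: B → D → G → J.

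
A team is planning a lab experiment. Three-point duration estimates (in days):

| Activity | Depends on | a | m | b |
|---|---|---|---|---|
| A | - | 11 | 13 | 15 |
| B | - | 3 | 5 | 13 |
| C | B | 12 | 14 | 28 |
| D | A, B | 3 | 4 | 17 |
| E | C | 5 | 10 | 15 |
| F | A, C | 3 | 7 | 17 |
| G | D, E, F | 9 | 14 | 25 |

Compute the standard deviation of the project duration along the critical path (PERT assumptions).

te_A = (11 + 4·13 + 15)/6 = 78/6 = 13; σ²_A = ((15−11)/6)² = 0.444
te_B = (3 + 4·5 + 13)/6 = 36/6 = 6; σ²_B = ((13−3)/6)² = 2.778
te_C = (12 + 4·14 + 28)/6 = 96/6 = 16; σ²_C = ((28−12)/6)² = 7.111
te_D = (3 + 4·4 + 17)/6 = 36/6 = 6; σ²_D = ((17−3)/6)² = 5.444
te_E = (5 + 4·10 + 15)/6 = 60/6 = 10; σ²_E = ((15−5)/6)² = 2.778
te_F = (3 + 4·7 + 17)/6 = 48/6 = 8; σ²_F = ((17−3)/6)² = 5.444
te_G = (9 + 4·14 + 25)/6 = 90/6 = 15; σ²_G = ((25−9)/6)² = 7.111

Forward pass:
ES_A = 0; EF_A = 13
ES_B = 0; EF_B = 6
ES_C = 6; EF_C = 6+16 = 22
ES_D = max(EF_A=13, EF_B=6) = 13; EF_D = 13+6 = 19
ES_E = 22; EF_E = 22+10 = 32
ES_F = max(EF_A=13, EF_C=22) = 22; EF_F = 22+8 = 30
ES_G = max(EF_D=19, EF_E=32, EF_F=30) = 32; EF_G = 32+15 = 47
Expected project duration μ = 47 days. Critical path: B → C → E → G.

Variance along critical path = 2.778 + 7.111 + 2.778 + 7.111 = 19.778
σ = √19.778 = 4.447 days

4.45 days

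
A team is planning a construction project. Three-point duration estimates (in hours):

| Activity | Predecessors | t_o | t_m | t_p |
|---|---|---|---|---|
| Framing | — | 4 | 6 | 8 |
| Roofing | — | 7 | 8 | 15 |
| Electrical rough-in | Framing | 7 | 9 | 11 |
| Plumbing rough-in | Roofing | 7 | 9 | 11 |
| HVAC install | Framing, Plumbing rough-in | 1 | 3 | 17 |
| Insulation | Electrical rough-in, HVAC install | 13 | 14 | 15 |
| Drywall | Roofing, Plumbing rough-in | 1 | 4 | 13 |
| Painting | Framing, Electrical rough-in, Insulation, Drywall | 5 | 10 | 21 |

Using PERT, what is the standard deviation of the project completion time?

4.07 hours

te_Framing = (4 + 4·6 + 8)/6 = 36/6 = 6; σ²_Framing = ((8−4)/6)² = 0.444
te_Roofing = (7 + 4·8 + 15)/6 = 54/6 = 9; σ²_Roofing = ((15−7)/6)² = 1.778
te_Electrical rough-in = (7 + 4·9 + 11)/6 = 54/6 = 9; σ²_Electrical rough-in = ((11−7)/6)² = 0.444
te_Plumbing rough-in = (7 + 4·9 + 11)/6 = 54/6 = 9; σ²_Plumbing rough-in = ((11−7)/6)² = 0.444
te_HVAC install = (1 + 4·3 + 17)/6 = 30/6 = 5; σ²_HVAC install = ((17−1)/6)² = 7.111
te_Insulation = (13 + 4·14 + 15)/6 = 84/6 = 14; σ²_Insulation = ((15−13)/6)² = 0.111
te_Drywall = (1 + 4·4 + 13)/6 = 30/6 = 5; σ²_Drywall = ((13−1)/6)² = 4.000
te_Painting = (5 + 4·10 + 21)/6 = 66/6 = 11; σ²_Painting = ((21−5)/6)² = 7.111

Forward pass:
ES_Framing = 0; EF_Framing = 6
ES_Roofing = 0; EF_Roofing = 9
ES_Electrical rough-in = 6; EF_Electrical rough-in = 6+9 = 15
ES_Plumbing rough-in = 9; EF_Plumbing rough-in = 9+9 = 18
ES_HVAC install = max(EF_Framing=6, EF_Plumbing rough-in=18) = 18; EF_HVAC install = 18+5 = 23
ES_Insulation = max(EF_Electrical rough-in=15, EF_HVAC install=23) = 23; EF_Insulation = 23+14 = 37
ES_Drywall = max(EF_Roofing=9, EF_Plumbing rough-in=18) = 18; EF_Drywall = 18+5 = 23
ES_Painting = max(EF_Framing=6, EF_Electrical rough-in=15, EF_Insulation=37, EF_Drywall=23) = 37; EF_Painting = 37+11 = 48
Expected project duration μ = 48 hours. Critical path: Roofing → Plumbing rough-in → HVAC install → Insulation → Painting.

Variance along critical path = 1.778 + 0.444 + 7.111 + 0.111 + 7.111 = 16.556
σ = √16.556 = 4.069 hours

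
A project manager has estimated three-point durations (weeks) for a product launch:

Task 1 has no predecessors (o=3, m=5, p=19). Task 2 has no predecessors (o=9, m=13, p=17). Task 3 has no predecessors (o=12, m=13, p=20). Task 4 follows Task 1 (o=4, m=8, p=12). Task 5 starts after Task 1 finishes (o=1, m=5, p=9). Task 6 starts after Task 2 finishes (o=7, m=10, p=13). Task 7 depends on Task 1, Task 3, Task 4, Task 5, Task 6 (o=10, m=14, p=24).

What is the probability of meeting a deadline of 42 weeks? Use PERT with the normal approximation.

0.918

te_Task 1 = (3 + 4·5 + 19)/6 = 42/6 = 7; σ²_Task 1 = ((19−3)/6)² = 7.111
te_Task 2 = (9 + 4·13 + 17)/6 = 78/6 = 13; σ²_Task 2 = ((17−9)/6)² = 1.778
te_Task 3 = (12 + 4·13 + 20)/6 = 84/6 = 14; σ²_Task 3 = ((20−12)/6)² = 1.778
te_Task 4 = (4 + 4·8 + 12)/6 = 48/6 = 8; σ²_Task 4 = ((12−4)/6)² = 1.778
te_Task 5 = (1 + 4·5 + 9)/6 = 30/6 = 5; σ²_Task 5 = ((9−1)/6)² = 1.778
te_Task 6 = (7 + 4·10 + 13)/6 = 60/6 = 10; σ²_Task 6 = ((13−7)/6)² = 1.000
te_Task 7 = (10 + 4·14 + 24)/6 = 90/6 = 15; σ²_Task 7 = ((24−10)/6)² = 5.444

Forward pass:
ES_Task 1 = 0; EF_Task 1 = 7
ES_Task 2 = 0; EF_Task 2 = 13
ES_Task 3 = 0; EF_Task 3 = 14
ES_Task 4 = 7; EF_Task 4 = 7+8 = 15
ES_Task 5 = 7; EF_Task 5 = 7+5 = 12
ES_Task 6 = 13; EF_Task 6 = 13+10 = 23
ES_Task 7 = max(EF_Task 1=7, EF_Task 3=14, EF_Task 4=15, EF_Task 5=12, EF_Task 6=23) = 23; EF_Task 7 = 23+15 = 38
Expected project duration μ = 38 weeks. Critical path: Task 2 → Task 6 → Task 7.

Variance along critical path = 1.778 + 1.000 + 5.444 = 8.222; σ = √8.222 = 2.867 weeks.
Z = (42 − 38) / 2.867 = 1.395
P(T ≤ 42) = Φ(1.395) ≈ 0.918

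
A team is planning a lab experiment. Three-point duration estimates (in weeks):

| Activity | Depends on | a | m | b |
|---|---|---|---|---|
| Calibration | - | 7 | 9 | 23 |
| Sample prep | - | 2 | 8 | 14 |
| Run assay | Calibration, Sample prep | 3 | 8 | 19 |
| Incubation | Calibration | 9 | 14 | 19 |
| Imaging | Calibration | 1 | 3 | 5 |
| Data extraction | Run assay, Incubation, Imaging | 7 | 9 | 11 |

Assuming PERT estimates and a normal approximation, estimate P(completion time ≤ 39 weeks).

te_Calibration = (7 + 4·9 + 23)/6 = 66/6 = 11; σ²_Calibration = ((23−7)/6)² = 7.111
te_Sample prep = (2 + 4·8 + 14)/6 = 48/6 = 8; σ²_Sample prep = ((14−2)/6)² = 4.000
te_Run assay = (3 + 4·8 + 19)/6 = 54/6 = 9; σ²_Run assay = ((19−3)/6)² = 7.111
te_Incubation = (9 + 4·14 + 19)/6 = 84/6 = 14; σ²_Incubation = ((19−9)/6)² = 2.778
te_Imaging = (1 + 4·3 + 5)/6 = 18/6 = 3; σ²_Imaging = ((5−1)/6)² = 0.444
te_Data extraction = (7 + 4·9 + 11)/6 = 54/6 = 9; σ²_Data extraction = ((11−7)/6)² = 0.444

Forward pass:
ES_Calibration = 0; EF_Calibration = 11
ES_Sample prep = 0; EF_Sample prep = 8
ES_Run assay = max(EF_Calibration=11, EF_Sample prep=8) = 11; EF_Run assay = 11+9 = 20
ES_Incubation = 11; EF_Incubation = 11+14 = 25
ES_Imaging = 11; EF_Imaging = 11+3 = 14
ES_Data extraction = max(EF_Run assay=20, EF_Incubation=25, EF_Imaging=14) = 25; EF_Data extraction = 25+9 = 34
Expected project duration μ = 34 weeks. Critical path: Calibration → Incubation → Data extraction.

Variance along critical path = 7.111 + 2.778 + 0.444 = 10.333; σ = √10.333 = 3.215 weeks.
Z = (39 − 34) / 3.215 = 1.555
P(T ≤ 39) = Φ(1.555) ≈ 0.940

0.940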